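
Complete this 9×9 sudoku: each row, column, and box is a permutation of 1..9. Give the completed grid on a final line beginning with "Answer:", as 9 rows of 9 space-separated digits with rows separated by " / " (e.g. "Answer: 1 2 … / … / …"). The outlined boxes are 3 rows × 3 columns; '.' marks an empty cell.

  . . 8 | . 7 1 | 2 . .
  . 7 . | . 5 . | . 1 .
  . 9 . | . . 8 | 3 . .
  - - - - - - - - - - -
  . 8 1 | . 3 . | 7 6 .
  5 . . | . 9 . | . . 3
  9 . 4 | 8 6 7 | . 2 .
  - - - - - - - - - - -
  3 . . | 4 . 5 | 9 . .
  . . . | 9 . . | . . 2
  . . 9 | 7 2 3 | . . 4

Step 1. [r8c1∈{1,4,6,7,8}] in col 1, 7 fits only at r8c1 ⇒ r8c1=7.
Step 2. [r4c1∈{2}] r4c1 is down to just 2 ⇒ r4c1=2.
Step 3. [r5c2∈{6}] r5c2 is down to just 6. So r5c2=6.
Step 4. [r2c6∈{2,4,6,9}] across col 6, 9 lands solely at r2c6. So r2c6=9.
Step 5. [r9c1∈{1,6,8}] in col 1, 8 fits only at r9c1 ⇒ r9c1=8.
Step 6. [r9c8∈{5}] nothing but 5 survives at r9c8. So r9c8=5.
Step 7. [r2c3∈{2,3,6}] in col 3, 3 fits only at r2c3, so r2c3=3.
Step 8. [r3c3∈{2,5,6}] across box 1, 2 lands solely at r3c3, so r3c3=2.
Step 9. [r3c9∈{5,6,7}] in row 3, 5 fits only at r3c9 ⇒ r3c9=5.
Step 10. [r9c7∈{1,6}] 6 has one home in row 9: r9c7, so r9c7=6.
Step 11. [r8c2∈{1,4,5}] across row 8, 4 lands solely at r8c2, so r8c2=4.
Step 12. [r6c9∈{1}] r6c9 is down to just 1 ⇒ r6c9=1.
Step 13. [r3c4∈{6}] only 6 remains possible at r3c4 ⇒ r3c4=6.
Step 14. [r1c8∈{4,9}] across col 8, 9 lands solely at r1c8, so r1c8=9.
Step 15. [r1c1∈{4,6}] row 1 places 4 nowhere but r1c1. So r1c1=4.
Step 16. [r2c7∈{4,8}] row 2 places 4 nowhere but r2c7, so r2c7=4.
Step 17. [r2c9∈{6,8}] in row 2, 8 fits only at r2c9, so r2c9=8.
Step 18. [r8c7∈{1,8}] r8c7 is the only open cell in col 7 admitting 1 ⇒ r8c7=1.
Step 19. [r5c8∈{4,8}] in col 8, 4 fits only at r5c8 ⇒ r5c8=4.
Step 20. [r8c5∈{8}] r8c5 has the single candidate 8. So r8c5=8.
Step 21. [r5c4∈{1,2}] in row 5, 1 fits only at r5c4, so r5c4=1.
Step 22. [r8c6∈{6}] r8c6 has the single candidate 6. So r8c6=6.
Step 23. [r7c2∈{1,2}] r7c2 is the only open cell in row 7 admitting 2, so r7c2=2.
Step 24. [r7c8∈{7,8}] across row 7, 8 lands solely at r7c8 ⇒ r7c8=8.
Step 25. [r6c2∈{3}] r6c2's peers cover all but 3 ⇒ r6c2=3.
Step 26. [r5c7∈{8}] nothing but 8 survives at r5c7 ⇒ r5c7=8.
Step 27. [r4c9∈{9}] r4c9 has the single candidate 9, so r4c9=9.
Step 28. [r5c3∈{7}] r5c3's peers cover all but 7 ⇒ r5c3=7.
Step 29. [r3c1∈{1}] r3c1 is down to just 1, so r3c1=1.
Step 30. [r5c6∈{2}] r5c6 is down to just 2, so r5c6=2.
Step 31. [r3c5∈{4}] r3c5's peers cover all but 4, so r3c5=4.
Step 32. [r1c4∈{3}] nothing but 3 survives at r1c4. So r1c4=3.
Step 33. [r8c3∈{5}] r8c3 is down to just 5, so r8c3=5.
Step 34. [r2c1∈{6}] only 6 remains possible at r2c1. So r2c1=6.
Step 35. [r3c8∈{7}] r3c8's peers cover all but 7. So r3c8=7.
Step 36. [r1c2∈{5}] nothing but 5 survives at r1c2 ⇒ r1c2=5.
Step 37. [r9c2∈{1}] r9c2 is down to just 1, so r9c2=1.
Step 38. [r7c3∈{6}] nothing but 6 survives at r7c3, so r7c3=6.
Step 39. [r7c5∈{1}] r7c5's peers cover all but 1. So r7c5=1.
Step 40. [r6c7∈{5}] r6c7 is down to just 5 ⇒ r6c7=5.
Step 41. [r8c8∈{3}] r8c8 is down to just 3. So r8c8=3.
Step 42. [r7c9∈{7}] r7c9 is down to just 7, so r7c9=7.
Step 43. [r4c6∈{4}] r4c6 is down to just 4, so r4c6=4.
Step 44. [r4c4∈{5}] r4c4 is down to just 5 ⇒ r4c4=5.
Step 45. [r2c4∈{2}] r2c4 is down to just 2. So r2c4=2.
Step 46. [r1c9∈{6}] only 6 remains possible at r1c9. So r1c9=6.

Answer: 4 5 8 3 7 1 2 9 6 / 6 7 3 2 5 9 4 1 8 / 1 9 2 6 4 8 3 7 5 / 2 8 1 5 3 4 7 6 9 / 5 6 7 1 9 2 8 4 3 / 9 3 4 8 6 7 5 2 1 / 3 2 6 4 1 5 9 8 7 / 7 4 5 9 8 6 1 3 2 / 8 1 9 7 2 3 6 5 4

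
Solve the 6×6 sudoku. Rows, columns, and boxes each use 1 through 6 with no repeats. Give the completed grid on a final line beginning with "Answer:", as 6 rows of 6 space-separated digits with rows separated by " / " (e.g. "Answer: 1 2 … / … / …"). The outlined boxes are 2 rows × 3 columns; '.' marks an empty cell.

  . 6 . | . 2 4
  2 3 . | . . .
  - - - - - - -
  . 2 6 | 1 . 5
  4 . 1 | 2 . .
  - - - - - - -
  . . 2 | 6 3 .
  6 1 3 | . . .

Step 1. [r2c4∈{5}] only 5 remains possible at r2c4 ⇒ r2c4=5.
Step 2. [r5c1∈{5}] r5c1 is down to just 5. So r5c1=5.
Step 3. [r4c5∈{6}] r4c5's peers cover all but 6. So r4c5=6.
Step 4. [r6c5∈{4,5}] across row 6, 5 lands solely at r6c5 ⇒ r6c5=5.
Step 5. [r5c6∈{1}] only 1 remains possible at r5c6 ⇒ r5c6=1.
Step 6. [r6c6∈{2}] r6c6 has the single candidate 2 ⇒ r6c6=2.
Step 7. [r1c3∈{5}] r1c3 has the single candidate 5 ⇒ r1c3=5.
Step 8. [r1c1∈{1}] nothing but 1 survives at r1c1, so r1c1=1.
Step 9. [r2c3∈{4}] r2c3 has the single candidate 4 ⇒ r2c3=4.
Step 10. [r6c4∈{4}] r6c4 is down to just 4 ⇒ r6c4=4.
Step 11. [r3c1∈{3}] r3c1 is down to just 3 ⇒ r3c1=3.
Step 12. [r2c5∈{1}] r2c5's peers cover all but 1 ⇒ r2c5=1.
Step 13. [r1c4∈{3}] nothing but 3 survives at r1c4. So r1c4=3.
Step 14. [r4c6∈{3}] r4c6 has the single candidate 3, so r4c6=3.
Step 15. [r5c2∈{4}] r5c2 has the single candidate 4, so r5c2=4.
Step 16. [r4c2∈{5}] r4c2 is down to just 5 ⇒ r4c2=5.
Step 17. [r2c6∈{6}] only 6 remains possible at r2c6. So r2c6=6.
Step 18. [r3c5∈{4}] r3c5 has the single candidate 4, so r3c5=4.

Answer: 1 6 5 3 2 4 / 2 3 4 5 1 6 / 3 2 6 1 4 5 / 4 5 1 2 6 3 / 5 4 2 6 3 1 / 6 1 3 4 5 2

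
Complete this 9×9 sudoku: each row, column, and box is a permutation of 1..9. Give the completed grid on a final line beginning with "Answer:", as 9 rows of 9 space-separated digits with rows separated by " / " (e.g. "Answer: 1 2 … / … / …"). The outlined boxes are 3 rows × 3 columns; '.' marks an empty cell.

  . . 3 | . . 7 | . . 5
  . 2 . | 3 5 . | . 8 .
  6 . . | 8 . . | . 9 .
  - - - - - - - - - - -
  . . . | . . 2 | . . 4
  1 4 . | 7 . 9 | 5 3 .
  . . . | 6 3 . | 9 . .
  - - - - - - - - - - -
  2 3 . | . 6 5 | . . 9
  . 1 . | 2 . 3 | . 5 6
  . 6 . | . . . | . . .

Step 1. [r5c5∈{8}] r5c5 has the single candidate 8 ⇒ r5c5=8.
Step 2. [r4c5∈{1}] nothing but 1 survives at r4c5. So r4c5=1.
Step 3. [r9c6∈{1,4,8}] 8 has one home in col 6: r9c6 ⇒ r9c6=8.
Step 4. [r6c9∈{1,2,7,8}] across col 9, 8 lands solely at r6c9 ⇒ r6c9=8.
Step 5. [r6c8∈{1,2,7}] 1 has one home in row 6: r6c8 ⇒ r6c8=1.
Step 6. [r4c1∈{3,5,7,8,9}] across row 4, 3 lands solely at r4c1, so r4c1=3.
Step 7. [r5c9∈{2}] r5c9 has the single candidate 2, so r5c9=2.
Step 8. [r2c6∈{1,4,6}] 6 has one home in col 6: r2c6, so r2c6=6.
Step 9. [r3c6∈{1,4}] 1 has one home in col 6: r3c6. So r3c6=1.
Step 10. [r1c7∈{1,2,4,6}] 1 has one home in row 1: r1c7 ⇒ r1c7=1.
Step 11. [r2c9∈{7}] r2c9 is down to just 7, so r2c9=7.
Step 12. [r2c7∈{4}] nothing but 4 survives at r2c7, so r2c7=4.
Step 13. [r2c1∈{9}] r2c1 has the single candidate 9 ⇒ r2c1=9.
Step 14. [r4c2∈{5,7,8,9}] across col 2, 9 lands solely at r4c2. So r4c2=9.
Step 15. [r4c3∈{5,6,7,8}] across row 4, 8 lands solely at r4c3. So r4c3=8.
Step 16. [r8c1∈{4,7,8}] across box 7, 8 lands solely at r8c1 ⇒ r8c1=8.
Step 17. [r8c7∈{7}] r8c7's peers cover all but 7, so r8c7=7.
Step 18. [r7c3∈{4,7}] across row 7, 7 lands solely at r7c3 ⇒ r7c3=7.
Step 19. [r1c1∈{4}] r1c1 is down to just 4. So r1c1=4.
Step 20. [r3c3∈{5}] r3c3 is down to just 5. So r3c3=5.
Step 21. [r3c5∈{2,4}] row 3 places 4 nowhere but r3c5 ⇒ r3c5=4.
Step 22. [r8c5∈{9}] nothing but 9 survives at r8c5 ⇒ r8c5=9.
Step 23. [r3c7∈{2,3}] across row 3, 2 lands solely at r3c7, so r3c7=2.
Step 24. [r9c9∈{1,3}] col 9 places 1 nowhere but r9c9. So r9c9=1.
Step 25. [r9c4∈{4}] only 4 remains possible at r9c4, so r9c4=4.
Step 26. [r6c2∈{5,7}] 5 has one home in col 2: r6c2 ⇒ r6c2=5.
Step 27. [r4c7∈{6}] nothing but 6 survives at r4c7 ⇒ r4c7=6.
Step 28. [r8c3∈{4}] r8c3 has the single candidate 4, so r8c3=4.
Step 29. [r7c8∈{4}] r7c8's peers cover all but 4, so r7c8=4.
Step 30. [r9c3∈{9}] r9c3 has the single candidate 9. So r9c3=9.
Step 31. [r4c4∈{5}] only 5 remains possible at r4c4, so r4c4=5.
Step 32. [r3c2∈{7}] only 7 remains possible at r3c2 ⇒ r3c2=7.
Step 33. [r6c3∈{2}] only 2 remains possible at r6c3. So r6c3=2.
Step 34. [r1c5∈{2}] nothing but 2 survives at r1c5 ⇒ r1c5=2.
Step 35. [r6c1∈{7}] r6c1 has the single candidate 7, so r6c1=7.
Step 36. [r2c3∈{1}] nothing but 1 survives at r2c3 ⇒ r2c3=1.
Step 37. [r1c8∈{6}] r1c8 is down to just 6 ⇒ r1c8=6.
Step 38. [r1c2∈{8}] only 8 remains possible at r1c2 ⇒ r1c2=8.
Step 39. [r9c7∈{3}] r9c7's peers cover all but 3 ⇒ r9c7=3.
Step 40. [r9c5∈{7}] r9c5's peers cover all but 7. So r9c5=7.
Step 41. [r1c4∈{9}] only 9 remains possible at r1c4 ⇒ r1c4=9.
Step 42. [r7c7∈{8}] r7c7's peers cover all but 8. So r7c7=8.
Step 43. [r3c9∈{3}] r3c9's peers cover all but 3, so r3c9=3.
Step 44. [r7c4∈{1}] r7c4's peers cover all but 1. So r7c4=1.
Step 45. [r5c3∈{6}] r5c3 has the single candidate 6, so r5c3=6.
Step 46. [r4c8∈{7}] r4c8 has the single candidate 7 ⇒ r4c8=7.
Step 47. [r6c6∈{4}] r6c6's peers cover all but 4. So r6c6=4.
Step 48. [r9c1∈{5}] r9c1 is down to just 5, so r9c1=5.
Step 49. [r9c8∈{2}] r9c8 is down to just 2, so r9c8=2.

Answer: 4 8 3 9 2 7 1 6 5 / 9 2 1 3 5 6 4 8 7 / 6 7 5 8 4 1 2 9 3 / 3 9 8 5 1 2 6 7 4 / 1 4 6 7 8 9 5 3 2 / 7 5 2 6 3 4 9 1 8 / 2 3 7 1 6 5 8 4 9 / 8 1 4 2 9 3 7 5 6 / 5 6 9 4 7 8 3 2 1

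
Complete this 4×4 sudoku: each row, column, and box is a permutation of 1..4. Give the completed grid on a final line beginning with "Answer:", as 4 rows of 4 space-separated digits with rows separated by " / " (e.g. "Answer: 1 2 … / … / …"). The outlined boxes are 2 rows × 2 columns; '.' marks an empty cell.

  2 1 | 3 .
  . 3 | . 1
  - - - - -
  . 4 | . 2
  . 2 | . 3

Step 1. [r4c1∈{1}] r4c1 is down to just 1 ⇒ r4c1=1.
Step 2. [r2c1∈{4}] r2c1's peers cover all but 4 ⇒ r2c1=4.
Step 3. [r3c3∈{1}] only 1 remains possible at r3c3, so r3c3=1.
Step 4. [r4c3∈{4}] only 4 remains possible at r4c3, so r4c3=4.
Step 5. [r2c3∈{2}] nothing but 2 survives at r2c3. So r2c3=2.
Step 6. [r1c4∈{4}] nothing but 4 survives at r1c4 ⇒ r1c4=4.
Step 7. [r3c1∈{3}] r3c1's peers cover all but 3 ⇒ r3c1=3.

Answer: 2 1 3 4 / 4 3 2 1 / 3 4 1 2 / 1 2 4 3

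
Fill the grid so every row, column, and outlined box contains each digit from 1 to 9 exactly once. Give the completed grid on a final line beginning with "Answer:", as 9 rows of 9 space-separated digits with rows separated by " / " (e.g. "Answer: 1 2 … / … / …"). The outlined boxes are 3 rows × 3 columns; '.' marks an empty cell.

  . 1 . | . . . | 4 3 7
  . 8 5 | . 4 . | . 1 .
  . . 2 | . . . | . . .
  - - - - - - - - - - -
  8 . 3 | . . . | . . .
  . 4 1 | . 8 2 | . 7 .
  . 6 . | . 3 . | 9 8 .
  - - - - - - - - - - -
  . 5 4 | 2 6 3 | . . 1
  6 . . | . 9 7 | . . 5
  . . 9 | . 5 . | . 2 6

Step 1. [r8c4∈{1,4,8}] r8c4 is the only open cell in row 8 admitting 1, so r8c4=1.
Step 2. [r7c1∈{7}] only 7 remains possible at r7c1 ⇒ r7c1=7.
Step 3. [r2c4∈{3,6,7,9}] row 2 places 7 nowhere but r2c4 ⇒ r2c4=7.
Step 4. [r1c1∈{9}] nothing but 9 survives at r1c1. So r1c1=9.
Step 5. [r3c4∈{3,5,6,8,9}] across col 4, 3 lands solely at r3c4 ⇒ r3c4=3.
Step 6. [r6c6∈{1,4,5}] r6c6 is the only open cell in row 6 admitting 1, so r6c6=1.
Step 7. [r4c2∈{2,7,9}] across col 2, 9 lands solely at r4c2 ⇒ r4c2=9.
Step 8. [r7c7∈{8}] r7c7 is down to just 8 ⇒ r7c7=8.
Step 9. [r8c7∈{3}] only 3 remains possible at r8c7, so r8c7=3.
Step 10. [r5c1∈{5}] r5c1 has the single candidate 5 ⇒ r5c1=5.
Step 11. [r5c7∈{6}] nothing but 6 survives at r5c7, so r5c7=6.
Step 12. [r2c6∈{6,9}] in row 2, 6 fits only at r2c6, so r2c6=6.
Step 13. [r6c4∈{4,5}] r6c4 is the only open cell in row 6 admitting 5. So r6c4=5.
Step 14. [r4c6∈{4}] r4c6 has the single candidate 4, so r4c6=4.
Step 15. [r3c6∈{5,8,9}] in col 6, 9 fits only at r3c6. So r3c6=9.
Step 16. [r4c9∈{2}] r4c9's peers cover all but 2, so r4c9=2.
Step 17. [r1c4∈{8}] only 8 remains possible at r1c4, so r1c4=8.
Step 18. [r3c7∈{5}] r3c7 has the single candidate 5, so r3c7=5.
Step 19. [r9c2∈{3}] r9c2 has the single candidate 3, so r9c2=3.
Step 20. [r5c4∈{9}] only 9 remains possible at r5c4 ⇒ r5c4=9.
Step 21. [r6c1∈{2}] r6c1 has the single candidate 2. So r6c1=2.
Step 22. [r3c1∈{4}] only 4 remains possible at r3c1. So r3c1=4.
Step 23. [r1c6∈{5}] r1c6's peers cover all but 5, so r1c6=5.
Step 24. [r6c3∈{7}] r6c3 is down to just 7 ⇒ r6c3=7.
Step 25. [r3c9∈{8}] r3c9's peers cover all but 8, so r3c9=8.
Step 26. [r8c2∈{2}] r8c2's peers cover all but 2 ⇒ r8c2=2.
Step 27. [r9c7∈{7}] r9c7 is down to just 7 ⇒ r9c7=7.
Step 28. [r4c5∈{7}] nothing but 7 survives at r4c5, so r4c5=7.
Step 29. [r5c9∈{3}] r5c9 has the single candidate 3. So r5c9=3.
Step 30. [r7c8∈{9}] r7c8 is down to just 9, so r7c8=9.
Step 31. [r4c4∈{6}] only 6 remains possible at r4c4. So r4c4=6.
Step 32. [r4c7∈{1}] r4c7 is down to just 1. So r4c7=1.
Step 33. [r1c5∈{2}] r1c5 is down to just 2 ⇒ r1c5=2.
Step 34. [r9c1∈{1}] nothing but 1 survives at r9c1 ⇒ r9c1=1.
Step 35. [r3c2∈{7}] nothing but 7 survives at r3c2, so r3c2=7.
Step 36. [r6c9∈{4}] r6c9 is down to just 4. So r6c9=4.
Step 37. [r1c3∈{6}] r1c3 has the single candidate 6. So r1c3=6.
Step 38. [r4c8∈{5}] r4c8 has the single candidate 5. So r4c8=5.
Step 39. [r2c7∈{2}] r2c7 has the single candidate 2, so r2c7=2.
Step 40. [r2c1∈{3}] r2c1's peers cover all but 3 ⇒ r2c1=3.
Step 41. [r3c8∈{6}] r3c8 has the single candidate 6. So r3c8=6.
Step 42. [r8c3∈{8}] r8c3 is down to just 8 ⇒ r8c3=8.
Step 43. [r8c8∈{4}] r8c8's peers cover all but 4, so r8c8=4.
Step 44. [r3c5∈{1}] r3c5 is down to just 1 ⇒ r3c5=1.
Step 45. [r9c6∈{8}] only 8 remains possible at r9c6, so r9c6=8.
Step 46. [r9c4∈{4}] nothing but 4 survives at r9c4 ⇒ r9c4=4.
Step 47. [r2c9∈{9}] r2c9 has the single candidate 9 ⇒ r2c9=9.

Answer: 9 1 6 8 2 5 4 3 7 / 3 8 5 7 4 6 2 1 9 / 4 7 2 3 1 9 5 6 8 / 8 9 3 6 7 4 1 5 2 / 5 4 1 9 8 2 6 7 3 / 2 6 7 5 3 1 9 8 4 / 7 5 4 2 6 3 8 9 1 / 6 2 8 1 9 7 3 4 5 / 1 3 9 4 5 8 7 2 6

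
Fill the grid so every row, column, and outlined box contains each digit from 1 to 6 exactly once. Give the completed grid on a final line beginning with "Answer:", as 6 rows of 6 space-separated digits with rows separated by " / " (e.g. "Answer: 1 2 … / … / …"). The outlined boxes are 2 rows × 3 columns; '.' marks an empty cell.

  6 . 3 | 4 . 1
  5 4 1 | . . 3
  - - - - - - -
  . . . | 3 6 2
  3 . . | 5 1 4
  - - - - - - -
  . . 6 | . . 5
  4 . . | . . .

Step 1. [r5c1∈{1,2}] across col 1, 2 lands solely at r5c1 ⇒ r5c1=2.
Step 2. [r2c5∈{2}] r2c5 is down to just 2. So r2c5=2.
Step 3. [r5c4∈{1}] r5c4 has the single candidate 1, so r5c4=1.
Step 4. [r6c2∈{1,3,5}] across row 6, 1 lands solely at r6c2, so r6c2=1.
Step 5. [r3c2∈{5}] r3c2 is down to just 5. So r3c2=5.
Step 6. [r2c4∈{6}] r2c4's peers cover all but 6. So r2c4=6.
Step 7. [r6c5∈{3}] r6c5's peers cover all but 3. So r6c5=3.
Step 8. [r1c2∈{2}] r1c2 has the single candidate 2, so r1c2=2.
Step 9. [r6c4∈{2}] r6c4's peers cover all but 2, so r6c4=2.
Step 10. [r6c3∈{5}] r6c3 has the single candidate 5, so r6c3=5.
Step 11. [r3c3∈{4}] only 4 remains possible at r3c3, so r3c3=4.
Step 12. [r5c2∈{3}] only 3 remains possible at r5c2, so r5c2=3.
Step 13. [r3c1∈{1}] r3c1 is down to just 1 ⇒ r3c1=1.
Step 14. [r5c5∈{4}] r5c5 is down to just 4. So r5c5=4.
Step 15. [r4c2∈{6}] r4c2 has the single candidate 6, so r4c2=6.
Step 16. [r6c6∈{6}] nothing but 6 survives at r6c6, so r6c6=6.
Step 17. [r4c3∈{2}] r4c3's peers cover all but 2. So r4c3=2.
Step 18. [r1c5∈{5}] r1c5 is down to just 5. So r1c5=5.

Answer: 6 2 3 4 5 1 / 5 4 1 6 2 3 / 1 5 4 3 6 2 / 3 6 2 5 1 4 / 2 3 6 1 4 5 / 4 1 5 2 3 6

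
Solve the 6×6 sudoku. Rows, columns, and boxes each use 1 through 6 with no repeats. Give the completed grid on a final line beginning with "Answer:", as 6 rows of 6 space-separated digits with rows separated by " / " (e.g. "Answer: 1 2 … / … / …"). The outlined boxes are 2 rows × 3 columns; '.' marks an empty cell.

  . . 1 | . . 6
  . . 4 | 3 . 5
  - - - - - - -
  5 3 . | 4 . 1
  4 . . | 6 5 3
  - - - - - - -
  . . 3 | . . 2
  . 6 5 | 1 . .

Step 1. [r2c2∈{2}] r2c2 is down to just 2, so r2c2=2.
Step 2. [r1c5∈{2,4}] in row 1, 4 fits only at r1c5. So r1c5=4.
Step 3. [r5c2∈{1,4}] across row 5, 4 lands solely at r5c2. So r5c2=4.
Step 4. [r3c3∈{2,6}] 6 has one home in row 3: r3c3, so r3c3=6.
Step 5. [r2c1∈{6}] r2c1 has the single candidate 6, so r2c1=6.
Step 6. [r3c5∈{2}] only 2 remains possible at r3c5. So r3c5=2.
Step 7. [r6c6∈{4}] r6c6 has the single candidate 4 ⇒ r6c6=4.
Step 8. [r1c2∈{5}] r1c2 is down to just 5 ⇒ r1c2=5.
Step 9. [r6c1∈{2}] r6c1's peers cover all but 2. So r6c1=2.
Step 10. [r5c4∈{5}] r5c4's peers cover all but 5. So r5c4=5.
Step 11. [r6c5∈{3}] r6c5 has the single candidate 3 ⇒ r6c5=3.
Step 12. [r2c5∈{1}] r2c5 has the single candidate 1, so r2c5=1.
Step 13. [r5c5∈{6}] r5c5 has the single candidate 6 ⇒ r5c5=6.
Step 14. [r1c1∈{3}] nothing but 3 survives at r1c1. So r1c1=3.
Step 15. [r4c3∈{2}] only 2 remains possible at r4c3 ⇒ r4c3=2.
Step 16. [r5c1∈{1}] r5c1 is down to just 1, so r5c1=1.
Step 17. [r4c2∈{1}] only 1 remains possible at r4c2 ⇒ r4c2=1.
Step 18. [r1c4∈{2}] r1c4's peers cover all but 2 ⇒ r1c4=2.

Answer: 3 5 1 2 4 6 / 6 2 4 3 1 5 / 5 3 6 4 2 1 / 4 1 2 6 5 3 / 1 4 3 5 6 2 / 2 6 5 1 3 4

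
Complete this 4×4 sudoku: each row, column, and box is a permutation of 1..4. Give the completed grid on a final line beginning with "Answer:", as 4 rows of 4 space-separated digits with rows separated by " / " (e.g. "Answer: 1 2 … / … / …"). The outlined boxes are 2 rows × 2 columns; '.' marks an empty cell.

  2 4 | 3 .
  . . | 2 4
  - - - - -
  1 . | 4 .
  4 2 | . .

Step 1. [r3c2∈{3}] r3c2's peers cover all but 3. So r3c2=3.
Step 2. [r1c4∈{1}] nothing but 1 survives at r1c4, so r1c4=1.
Step 3. [r4c3∈{1}] r4c3's peers cover all but 1 ⇒ r4c3=1.
Step 4. [r4c4∈{3}] nothing but 3 survives at r4c4. So r4c4=3.
Step 5. [r3c4∈{2}] r3c4 has the single candidate 2. So r3c4=2.
Step 6. [r2c2∈{1}] r2c2 has the single candidate 1. So r2c2=1.
Step 7. [r2c1∈{3}] only 3 remains possible at r2c1 ⇒ r2c1=3.

Answer: 2 4 3 1 / 3 1 2 4 / 1 3 4 2 / 4 2 1 3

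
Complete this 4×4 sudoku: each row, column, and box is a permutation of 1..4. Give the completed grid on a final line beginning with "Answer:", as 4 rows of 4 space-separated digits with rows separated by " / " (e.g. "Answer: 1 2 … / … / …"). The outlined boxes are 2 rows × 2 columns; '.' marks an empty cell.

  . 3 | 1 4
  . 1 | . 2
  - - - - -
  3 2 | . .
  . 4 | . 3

Step 1. [r4c1∈{1}] r4c1's peers cover all but 1 ⇒ r4c1=1.
Step 2. [r2c3∈{3}] nothing but 3 survives at r2c3, so r2c3=3.
Step 3. [r3c4∈{1}] nothing but 1 survives at r3c4 ⇒ r3c4=1.
Step 4. [r4c3∈{2}] r4c3 is down to just 2 ⇒ r4c3=2.
Step 5. [r2c1∈{4}] nothing but 4 survives at r2c1 ⇒ r2c1=4.
Step 6. [r1c1∈{2}] nothing but 2 survives at r1c1 ⇒ r1c1=2.
Step 7. [r3c3∈{4}] only 4 remains possible at r3c3 ⇒ r3c3=4.

Answer: 2 3 1 4 / 4 1 3 2 / 3 2 4 1 / 1 4 2 3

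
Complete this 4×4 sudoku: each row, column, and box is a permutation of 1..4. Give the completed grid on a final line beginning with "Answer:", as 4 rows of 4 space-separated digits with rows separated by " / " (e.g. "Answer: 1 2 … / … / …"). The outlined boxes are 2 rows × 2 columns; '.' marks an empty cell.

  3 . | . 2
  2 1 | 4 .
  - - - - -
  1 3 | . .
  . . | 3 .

Step 1. [r4c1∈{4}] r4c1's peers cover all but 4, so r4c1=4.
Step 2. [r3c4∈{4}] r3c4 has the single candidate 4, so r3c4=4.
Step 3. [r3c3∈{2}] nothing but 2 survives at r3c3 ⇒ r3c3=2.
Step 4. [r4c2∈{2}] r4c2 is down to just 2, so r4c2=2.
Step 5. [r4c4∈{1}] r4c4 is down to just 1 ⇒ r4c4=1.
Step 6. [r1c3∈{1}] r1c3's peers cover all but 1 ⇒ r1c3=1.
Step 7. [r1c2∈{4}] r1c2's peers cover all but 4 ⇒ r1c2=4.
Step 8. [r2c4∈{3}] r2c4's peers cover all but 3, so r2c4=3.

Answer: 3 4 1 2 / 2 1 4 3 / 1 3 2 4 / 4 2 3 1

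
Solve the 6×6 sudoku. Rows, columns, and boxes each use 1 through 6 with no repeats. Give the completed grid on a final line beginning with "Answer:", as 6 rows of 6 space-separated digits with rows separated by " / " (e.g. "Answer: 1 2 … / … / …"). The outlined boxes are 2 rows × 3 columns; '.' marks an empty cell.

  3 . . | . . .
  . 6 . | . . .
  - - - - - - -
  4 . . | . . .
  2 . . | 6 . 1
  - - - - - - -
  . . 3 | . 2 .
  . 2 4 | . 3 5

Step 1. [r4c3∈{5}] r4c3 is down to just 5. So r4c3=5.
Step 2. [r1c2∈{1,4,5}] r1c2 is the only open cell in col 2 admitting 4 ⇒ r1c2=4.
Step 3. [r6c4∈{1}] r6c4 has the single candidate 1, so r6c4=1.
Step 4. [r2c1∈{1,5}] 5 has one home in box 1: r2c1 ⇒ r2c1=5.
Step 5. [r5c6∈{4,6}] 6 has one home in box 6: r5c6 ⇒ r5c6=6.
Step 6. [r1c6∈{2}] only 2 remains possible at r1c6 ⇒ r1c6=2.
Step 7. [r2c6∈{3,4}] r2c6 is the only open cell in col 6 admitting 4. So r2c6=4.
Step 8. [r1c3∈{1}] only 1 remains possible at r1c3 ⇒ r1c3=1.
Step 9. [r3c6∈{3}] r3c6's peers cover all but 3, so r3c6=3.
Step 10. [r1c4∈{5}] r1c4's peers cover all but 5 ⇒ r1c4=5.
Step 11. [r3c2∈{1}] r3c2 is down to just 1. So r3c2=1.
Step 12. [r5c2∈{5}] only 5 remains possible at r5c2, so r5c2=5.
Step 13. [r1c5∈{6}] r1c5 is down to just 6. So r1c5=6.
Step 14. [r4c2∈{3}] r4c2 is down to just 3 ⇒ r4c2=3.
Step 15. [r3c5∈{5}] nothing but 5 survives at r3c5. So r3c5=5.
Step 16. [r2c3∈{2}] only 2 remains possible at r2c3 ⇒ r2c3=2.
Step 17. [r5c4∈{4}] only 4 remains possible at r5c4, so r5c4=4.
Step 18. [r4c5∈{4}] r4c5 is down to just 4. So r4c5=4.
Step 19. [r3c4∈{2}] r3c4's peers cover all but 2, so r3c4=2.
Step 20. [r5c1∈{1}] nothing but 1 survives at r5c1, so r5c1=1.
Step 21. [r6c1∈{6}] r6c1 is down to just 6 ⇒ r6c1=6.
Step 22. [r3c3∈{6}] nothing but 6 survives at r3c3. So r3c3=6.
Step 23. [r2c5∈{1}] only 1 remains possible at r2c5, so r2c5=1.
Step 24. [r2c4∈{3}] r2c4's peers cover all but 3 ⇒ r2c4=3.

Answer: 3 4 1 5 6 2 / 5 6 2 3 1 4 / 4 1 6 2 5 3 / 2 3 5 6 4 1 / 1 5 3 4 2 6 / 6 2 4 1 3 5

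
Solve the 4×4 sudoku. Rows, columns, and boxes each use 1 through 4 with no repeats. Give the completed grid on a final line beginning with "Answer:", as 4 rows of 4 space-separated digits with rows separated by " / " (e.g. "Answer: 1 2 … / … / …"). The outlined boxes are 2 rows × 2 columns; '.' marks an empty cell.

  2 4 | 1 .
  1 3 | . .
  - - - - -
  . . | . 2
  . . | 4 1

Step 1. [r4c1∈{3}] only 3 remains possible at r4c1. So r4c1=3.
Step 2. [r3c1∈{4}] only 4 remains possible at r3c1, so r3c1=4.
Step 3. [r3c3∈{3}] r3c3 has the single candidate 3. So r3c3=3.
Step 4. [r1c4∈{3}] r1c4 is down to just 3. So r1c4=3.
Step 5. [r4c2∈{2}] only 2 remains possible at r4c2 ⇒ r4c2=2.
Step 6. [r2c4∈{4}] nothing but 4 survives at r2c4. So r2c4=4.
Step 7. [r3c2∈{1}] r3c2's peers cover all but 1 ⇒ r3c2=1.
Step 8. [r2c3∈{2}] r2c3 has the single candidate 2, so r2c3=2.

Answer: 2 4 1 3 / 1 3 2 4 / 4 1 3 2 / 3 2 4 1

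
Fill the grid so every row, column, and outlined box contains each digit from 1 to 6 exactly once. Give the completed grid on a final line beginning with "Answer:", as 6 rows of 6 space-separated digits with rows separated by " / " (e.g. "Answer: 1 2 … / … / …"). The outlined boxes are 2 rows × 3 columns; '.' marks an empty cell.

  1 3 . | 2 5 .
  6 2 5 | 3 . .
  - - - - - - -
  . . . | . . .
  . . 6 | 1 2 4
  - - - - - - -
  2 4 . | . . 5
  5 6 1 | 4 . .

Step 1. [r6c5∈{3}] nothing but 3 survives at r6c5, so r6c5=3.
Step 2. [r3c5∈{6}] only 6 remains possible at r3c5 ⇒ r3c5=6.
Step 3. [r3c1∈{3,4}] across col 1, 4 lands solely at r3c1. So r3c1=4.
Step 4. [r4c1∈{3}] nothing but 3 survives at r4c1 ⇒ r4c1=3.
Step 5. [r5c5∈{1}] nothing but 1 survives at r5c5 ⇒ r5c5=1.
Step 6. [r3c2∈{1,5}] in row 3, 1 fits only at r3c2. So r3c2=1.
Step 7. [r1c6∈{6}] nothing but 6 survives at r1c6 ⇒ r1c6=6.
Step 8. [r4c2∈{5}] nothing but 5 survives at r4c2 ⇒ r4c2=5.
Step 9. [r3c6∈{3}] nothing but 3 survives at r3c6. So r3c6=3.
Step 10. [r5c3∈{3}] r5c3's peers cover all but 3, so r5c3=3.
Step 11. [r5c4∈{6}] only 6 remains possible at r5c4. So r5c4=6.
Step 12. [r2c6∈{1}] only 1 remains possible at r2c6, so r2c6=1.
Step 13. [r6c6∈{2}] only 2 remains possible at r6c6, so r6c6=2.
Step 14. [r3c3∈{2}] r3c3 has the single candidate 2 ⇒ r3c3=2.
Step 15. [r2c5∈{4}] r2c5 has the single candidate 4 ⇒ r2c5=4.
Step 16. [r1c3∈{4}] nothing but 4 survives at r1c3 ⇒ r1c3=4.
Step 17. [r3c4∈{5}] r3c4's peers cover all but 5, so r3c4=5.

Answer: 1 3 4 2 5 6 / 6 2 5 3 4 1 / 4 1 2 5 6 3 / 3 5 6 1 2 4 / 2 4 3 6 1 5 / 5 6 1 4 3 2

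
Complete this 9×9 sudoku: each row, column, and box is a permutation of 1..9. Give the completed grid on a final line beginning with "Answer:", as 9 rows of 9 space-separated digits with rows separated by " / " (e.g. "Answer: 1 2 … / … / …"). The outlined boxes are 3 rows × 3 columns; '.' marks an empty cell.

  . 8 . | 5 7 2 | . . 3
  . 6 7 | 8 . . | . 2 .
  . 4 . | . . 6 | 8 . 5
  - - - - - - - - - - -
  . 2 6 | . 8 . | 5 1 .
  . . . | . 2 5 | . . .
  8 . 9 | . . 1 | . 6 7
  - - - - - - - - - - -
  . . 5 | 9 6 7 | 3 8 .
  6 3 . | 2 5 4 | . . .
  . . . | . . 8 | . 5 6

Step 1. [r1c3∈{1}] nothing but 1 survives at r1c3 ⇒ r1c3=1.
Step 2. [r2c5∈{1,3,4,9}] box 2 places 4 nowhere but r2c5 ⇒ r2c5=4.
Step 3. [r6c5∈{3}] r6c5 is down to just 3, so r6c5=3.
Step 4. [r4c1∈{3,4,7}] in row 4, 3 fits only at r4c1. So r4c1=3.
Step 5. [r5c3∈{4}] only 4 remains possible at r5c3, so r5c3=4.
Step 6. [r5c7∈{9}] nothing but 9 survives at r5c7. So r5c7=9.
Step 7. [r7c2∈{1}] only 1 remains possible at r7c2. So r7c2=1.
Step 8. [r1c1∈{9}] only 9 remains possible at r1c1, so r1c1=9.
Step 9. [r9c3∈{2}] r9c3 has the single candidate 2 ⇒ r9c3=2.
Step 10. [r2c7∈{1}] only 1 remains possible at r2c7 ⇒ r2c7=1.
Step 11. [r3c5∈{1,9}] r3c5 is the only open cell in col 5 admitting 9. So r3c5=9.
Step 12. [r4c9∈{4}] r4c9 is down to just 4, so r4c9=4.
Step 13. [r9c7∈{4,7}] across box 9, 4 lands solely at r9c7 ⇒ r9c7=4.
Step 14. [r5c2∈{7}] r5c2's peers cover all but 7, so r5c2=7.
Step 15. [r8c8∈{7,9}] col 8 places 9 nowhere but r8c8, so r8c8=9.
Step 16. [r9c4∈{1,3}] row 9 places 3 nowhere but r9c4 ⇒ r9c4=3.
Step 17. [r5c4∈{6}] r5c4's peers cover all but 6, so r5c4=6.
Step 18. [r3c3∈{3}] nothing but 3 survives at r3c3 ⇒ r3c3=3.
Step 19. [r2c9∈{9}] r2c9's peers cover all but 9. So r2c9=9.
Step 20. [r3c8∈{7}] nothing but 7 survives at r3c8. So r3c8=7.
Step 21. [r8c7∈{7}] only 7 remains possible at r8c7. So r8c7=7.
Step 22. [r9c5∈{1}] r9c5 has the single candidate 1, so r9c5=1.
Step 23. [r5c1∈{1}] nothing but 1 survives at r5c1 ⇒ r5c1=1.
Step 24. [r6c2∈{5}] r6c2 is down to just 5, so r6c2=5.
Step 25. [r9c2∈{9}] r9c2 is down to just 9 ⇒ r9c2=9.
Step 26. [r7c9∈{2}] r7c9 is down to just 2. So r7c9=2.
Step 27. [r8c9∈{1}] only 1 remains possible at r8c9, so r8c9=1.
Step 28. [r9c1∈{7}] only 7 remains possible at r9c1, so r9c1=7.
Step 29. [r2c6∈{3}] nothing but 3 survives at r2c6, so r2c6=3.
Step 30. [r4c6∈{9}] r4c6 is down to just 9 ⇒ r4c6=9.
Step 31. [r4c4∈{7}] nothing but 7 survives at r4c4 ⇒ r4c4=7.
Step 32. [r7c1∈{4}] r7c1's peers cover all but 4. So r7c1=4.
Step 33. [r1c7∈{6}] r1c7 has the single candidate 6, so r1c7=6.
Step 34. [r3c1∈{2}] r3c1's peers cover all but 2 ⇒ r3c1=2.
Step 35. [r6c7∈{2}] only 2 remains possible at r6c7 ⇒ r6c7=2.
Step 36. [r3c4∈{1}] only 1 remains possible at r3c4 ⇒ r3c4=1.
Step 37. [r2c1∈{5}] r2c1's peers cover all but 5, so r2c1=5.
Step 38. [r8c3∈{8}] nothing but 8 survives at r8c3 ⇒ r8c3=8.
Step 39. [r5c8∈{3}] r5c8's peers cover all but 3 ⇒ r5c8=3.
Step 40. [r6c4∈{4}] r6c4 is down to just 4. So r6c4=4.
Step 41. [r1c8∈{4}] only 4 remains possible at r1c8, so r1c8=4.
Step 42. [r5c9∈{8}] r5c9 has the single candidate 8 ⇒ r5c9=8.

Answer: 9 8 1 5 7 2 6 4 3 / 5 6 7 8 4 3 1 2 9 / 2 4 3 1 9 6 8 7 5 / 3 2 6 7 8 9 5 1 4 / 1 7 4 6 2 5 9 3 8 / 8 5 9 4 3 1 2 6 7 / 4 1 5 9 6 7 3 8 2 / 6 3 8 2 5 4 7 9 1 / 7 9 2 3 1 8 4 5 6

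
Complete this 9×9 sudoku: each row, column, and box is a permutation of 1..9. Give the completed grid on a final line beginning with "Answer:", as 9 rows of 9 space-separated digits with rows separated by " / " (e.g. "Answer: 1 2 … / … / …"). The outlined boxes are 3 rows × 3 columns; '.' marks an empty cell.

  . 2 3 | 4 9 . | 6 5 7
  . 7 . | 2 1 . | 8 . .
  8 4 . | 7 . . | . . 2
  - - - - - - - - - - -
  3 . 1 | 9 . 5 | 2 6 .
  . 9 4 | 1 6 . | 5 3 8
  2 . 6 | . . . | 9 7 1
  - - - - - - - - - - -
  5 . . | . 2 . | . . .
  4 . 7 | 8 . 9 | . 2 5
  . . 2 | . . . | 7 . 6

Step 1. [r8c5∈{3}] only 3 remains possible at r8c5, so r8c5=3.
Step 2. [r7c7∈{1,3,4}] 4 has one home in col 7: r7c7 ⇒ r7c7=4.
Step 3. [r4c2∈{8}] nothing but 8 survives at r4c2 ⇒ r4c2=8.
Step 4. [r8c7∈{1}] nothing but 1 survives at r8c7. So r8c7=1.
Step 5. [r7c9∈{3,9}] 3 has one home in box 9: r7c9. So r7c9=3.
Step 6. [r2c9∈{4,9}] in col 9, 9 fits only at r2c9, so r2c9=9.
Step 7. [r3c6∈{3,6}] in row 3, 6 fits only at r3c6. So r3c6=6.
Step 8. [r9c1∈{1,9}] in col 1, 9 fits only at r9c1, so r9c1=9.
Step 9. [r4c5∈{4,7}] r4c5 is the only open cell in row 4 admitting 7, so r4c5=7.
Step 10. [r6c5∈{4,8}] r6c5 is the only open cell in col 5 admitting 8. So r6c5=8.
Step 11. [r6c6∈{3,4}] in row 6, 4 fits only at r6c6, so r6c6=4.
Step 12. [r3c5∈{5}] r3c5's peers cover all but 5. So r3c5=5.
Step 13. [r9c6∈{1}] nothing but 1 survives at r9c6. So r9c6=1.
Step 14. [r7c3∈{8}] r7c3 has the single candidate 8, so r7c3=8.
Step 15. [r8c2∈{6}] only 6 remains possible at r8c2, so r8c2=6.
Step 16. [r4c9∈{4}] r4c9 is down to just 4, so r4c9=4.
Step 17. [r9c2∈{3}] r9c2's peers cover all but 3. So r9c2=3.
Step 18. [r5c1∈{7}] r5c1's peers cover all but 7 ⇒ r5c1=7.
Step 19. [r6c2∈{5}] r6c2 has the single candidate 5 ⇒ r6c2=5.
Step 20. [r2c3∈{5}] only 5 remains possible at r2c3. So r2c3=5.
Step 21. [r9c5∈{4}] only 4 remains possible at r9c5, so r9c5=4.
Step 22. [r3c8∈{1}] r3c8's peers cover all but 1 ⇒ r3c8=1.
Step 23. [r6c4∈{3}] only 3 remains possible at r6c4 ⇒ r6c4=3.
Step 24. [r1c1∈{1}] r1c1 is down to just 1 ⇒ r1c1=1.
Step 25. [r2c1∈{6}] only 6 remains possible at r2c1 ⇒ r2c1=6.
Step 26. [r7c8∈{9}] r7c8 is down to just 9. So r7c8=9.
Step 27. [r3c7∈{3}] only 3 remains possible at r3c7. So r3c7=3.
Step 28. [r9c4∈{5}] r9c4 is down to just 5, so r9c4=5.
Step 29. [r7c6∈{7}] r7c6 has the single candidate 7. So r7c6=7.
Step 30. [r1c6∈{8}] r1c6 is down to just 8 ⇒ r1c6=8.
Step 31. [r3c3∈{9}] r3c3 is down to just 9 ⇒ r3c3=9.
Step 32. [r5c6∈{2}] r5c6 is down to just 2. So r5c6=2.
Step 33. [r7c4∈{6}] r7c4 has the single candidate 6, so r7c4=6.
Step 34. [r7c2∈{1}] r7c2 is down to just 1. So r7c2=1.
Step 35. [r2c8∈{4}] only 4 remains possible at r2c8, so r2c8=4.
Step 36. [r2c6∈{3}] r2c6's peers cover all but 3. So r2c6=3.
Step 37. [r9c8∈{8}] r9c8 is down to just 8, so r9c8=8.

Answer: 1 2 3 4 9 8 6 5 7 / 6 7 5 2 1 3 8 4 9 / 8 4 9 7 5 6 3 1 2 / 3 8 1 9 7 5 2 6 4 / 7 9 4 1 6 2 5 3 8 / 2 5 6 3 8 4 9 7 1 / 5 1 8 6 2 7 4 9 3 / 4 6 7 8 3 9 1 2 5 / 9 3 2 5 4 1 7 8 6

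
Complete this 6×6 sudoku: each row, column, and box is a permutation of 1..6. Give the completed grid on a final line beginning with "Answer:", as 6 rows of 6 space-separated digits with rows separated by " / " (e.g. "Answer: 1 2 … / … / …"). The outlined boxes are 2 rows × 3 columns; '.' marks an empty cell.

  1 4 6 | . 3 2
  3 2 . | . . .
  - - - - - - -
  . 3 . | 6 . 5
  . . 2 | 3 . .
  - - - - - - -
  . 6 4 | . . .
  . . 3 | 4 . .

Step 1. [r5c4∈{1,2,5}] r5c4 is the only open cell in col 4 admitting 2, so r5c4=2.
Step 2. [r6c2∈{1,5}] in box 5, 1 fits only at r6c2 ⇒ r6c2=1.
Step 3. [r2c4∈{1,5}] r2c4 is the only open cell in col 4 admitting 1, so r2c4=1.
Step 4. [r5c1∈{5}] r5c1's peers cover all but 5. So r5c1=5.
Step 5. [r5c5∈{1}] r5c5 has the single candidate 1, so r5c5=1.
Step 6. [r4c5∈{4}] r4c5 is down to just 4, so r4c5=4.
Step 7. [r6c6∈{6}] r6c6's peers cover all but 6 ⇒ r6c6=6.
Step 8. [r2c3∈{5}] r2c3 is down to just 5, so r2c3=5.
Step 9. [r1c4∈{5}] r1c4's peers cover all but 5 ⇒ r1c4=5.
Step 10. [r6c5∈{5}] r6c5's peers cover all but 5. So r6c5=5.
Step 11. [r5c6∈{3}] nothing but 3 survives at r5c6 ⇒ r5c6=3.
Step 12. [r4c1∈{6}] nothing but 6 survives at r4c1, so r4c1=6.
Step 13. [r2c5∈{6}] r2c5's peers cover all but 6, so r2c5=6.
Step 14. [r3c1∈{4}] r3c1 has the single candidate 4 ⇒ r3c1=4.
Step 15. [r4c2∈{5}] r4c2 is down to just 5 ⇒ r4c2=5.
Step 16. [r3c3∈{1}] r3c3's peers cover all but 1, so r3c3=1.
Step 17. [r4c6∈{1}] nothing but 1 survives at r4c6 ⇒ r4c6=1.
Step 18. [r3c5∈{2}] only 2 remains possible at r3c5, so r3c5=2.
Step 19. [r2c6∈{4}] only 4 remains possible at r2c6. So r2c6=4.
Step 20. [r6c1∈{2}] nothing but 2 survives at r6c1. So r6c1=2.

Answer: 1 4 6 5 3 2 / 3 2 5 1 6 4 / 4 3 1 6 2 5 / 6 5 2 3 4 1 / 5 6 4 2 1 3 / 2 1 3 4 5 6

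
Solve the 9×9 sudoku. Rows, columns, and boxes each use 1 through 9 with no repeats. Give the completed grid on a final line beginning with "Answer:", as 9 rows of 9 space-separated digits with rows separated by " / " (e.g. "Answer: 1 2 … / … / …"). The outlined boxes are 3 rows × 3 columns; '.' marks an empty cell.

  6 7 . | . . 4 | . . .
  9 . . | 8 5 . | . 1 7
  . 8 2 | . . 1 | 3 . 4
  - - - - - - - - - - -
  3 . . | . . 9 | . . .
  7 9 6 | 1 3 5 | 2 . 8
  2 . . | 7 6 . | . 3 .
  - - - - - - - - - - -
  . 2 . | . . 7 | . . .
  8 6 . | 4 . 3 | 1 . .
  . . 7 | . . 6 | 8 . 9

Step 1. [r4c5∈{2,4,8}] col 5 places 4 nowhere but r4c5, so r4c5=4.
Step 2. [r1c3∈{1,3,5}] in row 1, 1 fits only at r1c3. So r1c3=1.
Step 3. [r9c2∈{1,3,4,5}] across row 9, 3 lands solely at r9c2, so r9c2=3.
Step 4. [r2c7∈{6}] nothing but 6 survives at r2c7. So r2c7=6.
Step 5. [r5c8∈{4}] r5c8 is down to just 4 ⇒ r5c8=4.
Step 6. [r9c1∈{1,4,5}] 4 has one home in row 9: r9c1. So r9c1=4.
Step 7. [r1c8∈{2,5,8,9}] across row 1, 8 lands solely at r1c8, so r1c8=8.
Step 8. [r1c9∈{2,5}] across box 3, 2 lands solely at r1c9. So r1c9=2.
Step 9. [r8c9∈{5}] r8c9 has the single candidate 5. So r8c9=5.
Step 10. [r1c5∈{9}] r1c5's peers cover all but 9 ⇒ r1c5=9.
Step 11. [r9c8∈{2}] r9c8's peers cover all but 2, so r9c8=2.
Step 12. [r1c7∈{5}] nothing but 5 survives at r1c7, so r1c7=5.
Step 13. [r4c8∈{5,6,7}] across col 8, 5 lands solely at r4c8, so r4c8=5.
Step 14. [r6c2∈{1,4,5}] across col 2, 5 lands solely at r6c2. So r6c2=5.
Step 15. [r7c3∈{5,9}] 5 has one home in col 3: r7c3, so r7c3=5.
Step 16. [r6c3∈{4,8}] across row 6, 4 lands solely at r6c3, so r6c3=4.
Step 17. [r4c9∈{1,6}] across row 4, 6 lands solely at r4c9, so r4c9=6.
Step 18. [r7c5∈{1,8}] row 7 places 8 nowhere but r7c5. So r7c5=8.
Step 19. [r7c7∈{4}] nothing but 4 survives at r7c7. So r7c7=4.
Step 20. [r9c5∈{1}] only 1 remains possible at r9c5 ⇒ r9c5=1.
Step 21. [r1c4∈{3}] r1c4 has the single candidate 3 ⇒ r1c4=3.
Step 22. [r4c4∈{2}] only 2 remains possible at r4c4. So r4c4=2.
Step 23. [r7c8∈{6}] r7c8 has the single candidate 6. So r7c8=6.
Step 24. [r4c2∈{1}] only 1 remains possible at r4c2, so r4c2=1.
Step 25. [r8c3∈{9}] only 9 remains possible at r8c3, so r8c3=9.
Step 26. [r4c3∈{8}] r4c3 is down to just 8. So r4c3=8.
Step 27. [r8c8∈{7}] r8c8 has the single candidate 7 ⇒ r8c8=7.
Step 28. [r7c9∈{3}] r7c9 has the single candidate 3, so r7c9=3.
Step 29. [r6c6∈{8}] r6c6 is down to just 8, so r6c6=8.
Step 30. [r2c6∈{2}] r2c6 is down to just 2. So r2c6=2.
Step 31. [r9c4∈{5}] only 5 remains possible at r9c4. So r9c4=5.
Step 32. [r8c5∈{2}] r8c5 has the single candidate 2. So r8c5=2.
Step 33. [r6c9∈{1}] nothing but 1 survives at r6c9. So r6c9=1.
Step 34. [r3c4∈{6}] nothing but 6 survives at r3c4, so r3c4=6.
Step 35. [r2c2∈{4}] r2c2's peers cover all but 4 ⇒ r2c2=4.
Step 36. [r4c7∈{7}] nothing but 7 survives at r4c7. So r4c7=7.
Step 37. [r3c5∈{7}] r3c5 is down to just 7 ⇒ r3c5=7.
Step 38. [r2c3∈{3}] r2c3 is down to just 3, so r2c3=3.
Step 39. [r7c4∈{9}] r7c4 has the single candidate 9, so r7c4=9.
Step 40. [r3c8∈{9}] r3c8's peers cover all but 9. So r3c8=9.
Step 41. [r3c1∈{5}] only 5 remains possible at r3c1. So r3c1=5.
Step 42. [r6c7∈{9}] r6c7 is down to just 9, so r6c7=9.
Step 43. [r7c1∈{1}] r7c1's peers cover all but 1. So r7c1=1.

Answer: 6 7 1 3 9 4 5 8 2 / 9 4 3 8 5 2 6 1 7 / 5 8 2 6 7 1 3 9 4 / 3 1 8 2 4 9 7 5 6 / 7 9 6 1 3 5 2 4 8 / 2 5 4 7 6 8 9 3 1 / 1 2 5 9 8 7 4 6 3 / 8 6 9 4 2 3 1 7 5 / 4 3 7 5 1 6 8 2 9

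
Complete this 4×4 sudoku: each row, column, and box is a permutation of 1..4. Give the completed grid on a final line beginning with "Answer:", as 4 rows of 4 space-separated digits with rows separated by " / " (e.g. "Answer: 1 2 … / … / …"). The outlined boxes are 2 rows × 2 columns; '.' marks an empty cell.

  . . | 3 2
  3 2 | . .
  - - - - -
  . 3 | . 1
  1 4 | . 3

Step 1. [r3c3∈{2,4}] r3c3 is the only open cell in row 3 admitting 4 ⇒ r3c3=4.
Step 2. [r1c1∈{4}] r1c1's peers cover all but 4. So r1c1=4.
Step 3. [r2c4∈{4}] r2c4's peers cover all but 4, so r2c4=4.
Step 4. [r4c3∈{2}] r4c3 has the single candidate 2. So r4c3=2.
Step 5. [r3c1∈{2}] only 2 remains possible at r3c1, so r3c1=2.
Step 6. [r2c3∈{1}] only 1 remains possible at r2c3. So r2c3=1.
Step 7. [r1c2∈{1}] r1c2 is down to just 1, so r1c2=1.

Answer: 4 1 3 2 / 3 2 1 4 / 2 3 4 1 / 1 4 2 3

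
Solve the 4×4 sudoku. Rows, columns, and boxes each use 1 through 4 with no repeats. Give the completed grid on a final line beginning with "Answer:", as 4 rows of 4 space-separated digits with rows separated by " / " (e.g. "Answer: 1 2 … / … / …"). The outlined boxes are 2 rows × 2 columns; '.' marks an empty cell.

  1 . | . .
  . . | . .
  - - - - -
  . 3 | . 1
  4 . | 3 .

Step 1. [r4c4∈{2}] only 2 remains possible at r4c4. So r4c4=2.
Step 2. [r2c1∈{2,3}] in col 1, 3 fits only at r2c1, so r2c1=3.
Step 3. [r2c4∈{4}] r2c4 is down to just 4. So r2c4=4.
Step 4. [r2c2∈{2}] r2c2 is down to just 2, so r2c2=2.
Step 5. [r2c3∈{1}] only 1 remains possible at r2c3 ⇒ r2c3=1.
Step 6. [r3c3∈{4}] only 4 remains possible at r3c3, so r3c3=4.
Step 7. [r1c2∈{4}] r1c2's peers cover all but 4 ⇒ r1c2=4.
Step 8. [r1c3∈{2}] nothing but 2 survives at r1c3, so r1c3=2.
Step 9. [r1c4∈{3}] r1c4 has the single candidate 3, so r1c4=3.
Step 10. [r3c1∈{2}] only 2 remains possible at r3c1, so r3c1=2.
Step 11. [r4c2∈{1}] r4c2 is down to just 1. So r4c2=1.

Answer: 1 4 2 3 / 3 2 1 4 / 2 3 4 1 / 4 1 3 2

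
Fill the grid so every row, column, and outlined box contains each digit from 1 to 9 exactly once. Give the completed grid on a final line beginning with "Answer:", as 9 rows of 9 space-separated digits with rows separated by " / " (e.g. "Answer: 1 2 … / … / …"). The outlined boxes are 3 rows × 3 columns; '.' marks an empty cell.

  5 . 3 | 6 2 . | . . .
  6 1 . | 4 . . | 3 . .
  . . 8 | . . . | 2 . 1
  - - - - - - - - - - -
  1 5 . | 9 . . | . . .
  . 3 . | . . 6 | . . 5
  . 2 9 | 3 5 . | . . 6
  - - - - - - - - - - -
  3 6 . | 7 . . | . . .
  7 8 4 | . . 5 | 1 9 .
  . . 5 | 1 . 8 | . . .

Step 1. [r2c5∈{7,8,9}] 8 has one home in box 2: r2c5 ⇒ r2c5=8.
Step 2. [r5c3∈{7}] r5c3 has the single candidate 7, so r5c3=7.
Step 3. [r3c8∈{4,5,6,7}] 6 has one home in row 3: r3c8. So r3c8=6.
Step 4. [r9c1∈{2,9}] in col 1, 2 fits only at r9c1 ⇒ r9c1=2.
Step 5. [r3c1∈{4,9}] col 1 places 9 nowhere but r3c1. So r3c1=9.
Step 6. [r5c4∈{2,8}] in col 4, 8 fits only at r5c4, so r5c4=8.
Step 7. [r5c8∈{1,2,4}] row 5 places 2 nowhere but r5c8, so r5c8=2.
Step 8. [r6c8∈{1,4,7,8}] col 8 places 1 nowhere but r6c8 ⇒ r6c8=1.
Step 9. [r7c7∈{4,5,8}] r7c7 is the only open cell in col 7 admitting 5, so r7c7=5.
Step 10. [r9c7∈{4,6,7}] r9c7 is the only open cell in col 7 admitting 6. So r9c7=6.
Step 11. [r5c1∈{4}] r5c1's peers cover all but 4. So r5c1=4.
Step 12. [r4c6∈{2,4,7}] across row 4, 2 lands solely at r4c6, so r4c6=2.
Step 13. [r7c9∈{2,4,8}] 2 has one home in row 7: r7c9, so r7c9=2.
Step 14. [r8c9∈{3}] r8c9 has the single candidate 3, so r8c9=3.
Step 15. [r9c5∈{3,4,9}] 3 has one home in row 9: r9c5, so r9c5=3.
Step 16. [r3c5∈{7}] only 7 remains possible at r3c5, so r3c5=7.
Step 17. [r4c5∈{4}] nothing but 4 survives at r4c5. So r4c5=4.
Step 18. [r1c2∈{4,7}] col 2 places 7 nowhere but r1c2 ⇒ r1c2=7.
Step 19. [r2c6∈{9}] nothing but 9 survives at r2c6. So r2c6=9.
Step 20. [r7c8∈{4,8}] row 7 places 8 nowhere but r7c8 ⇒ r7c8=8.
Step 21. [r6c7∈{4,7,8}] r6c7 is the only open cell in row 6 admitting 4 ⇒ r6c7=4.
Step 22. [r2c9∈{7}] only 7 remains possible at r2c9. So r2c9=7.
Step 23. [r1c9∈{4,8,9}] r1c9 is the only open cell in col 9 admitting 9 ⇒ r1c9=9.
Step 24. [r4c7∈{7,8}] 7 has one home in col 7: r4c7 ⇒ r4c7=7.
Step 25. [r1c8∈{4}] only 4 remains possible at r1c8. So r1c8=4.
Step 26. [r9c9∈{4}] r9c9 has the single candidate 4. So r9c9=4.
Step 27. [r9c8∈{7}] nothing but 7 survives at r9c8, so r9c8=7.
Step 28. [r2c3∈{2}] r2c3 is down to just 2. So r2c3=2.
Step 29. [r5c7∈{9}] r5c7 is down to just 9. So r5c7=9.
Step 30. [r5c5∈{1}] r5c5's peers cover all but 1. So r5c5=1.
Step 31. [r3c4∈{5}] only 5 remains possible at r3c4, so r3c4=5.
Step 32. [r1c6∈{1}] r1c6 has the single candidate 1 ⇒ r1c6=1.
Step 33. [r3c2∈{4}] r3c2 is down to just 4, so r3c2=4.
Step 34. [r6c1∈{8}] only 8 remains possible at r6c1, so r6c1=8.
Step 35. [r7c5∈{9}] r7c5 has the single candidate 9, so r7c5=9.
Step 36. [r7c6∈{4}] r7c6 is down to just 4, so r7c6=4.
Step 37. [r7c3∈{1}] r7c3 is down to just 1 ⇒ r7c3=1.
Step 38. [r6c6∈{7}] r6c6 has the single candidate 7. So r6c6=7.
Step 39. [r8c4∈{2}] only 2 remains possible at r8c4, so r8c4=2.
Step 40. [r3c6∈{3}] nothing but 3 survives at r3c6, so r3c6=3.
Step 41. [r8c5∈{6}] nothing but 6 survives at r8c5. So r8c5=6.
Step 42. [r9c2∈{9}] nothing but 9 survives at r9c2 ⇒ r9c2=9.
Step 43. [r2c8∈{5}] r2c8's peers cover all but 5, so r2c8=5.
Step 44. [r1c7∈{8}] r1c7's peers cover all but 8, so r1c7=8.
Step 45. [r4c9∈{8}] r4c9 is down to just 8, so r4c9=8.
Step 46. [r4c8∈{3}] nothing but 3 survives at r4c8 ⇒ r4c8=3.
Step 47. [r4c3∈{6}] only 6 remains possible at r4c3. So r4c3=6.

Answer: 5 7 3 6 2 1 8 4 9 / 6 1 2 4 8 9 3 5 7 / 9 4 8 5 7 3 2 6 1 / 1 5 6 9 4 2 7 3 8 / 4 3 7 8 1 6 9 2 5 / 8 2 9 3 5 7 4 1 6 / 3 6 1 7 9 4 5 8 2 / 7 8 4 2 6 5 1 9 3 / 2 9 5 1 3 8 6 7 4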